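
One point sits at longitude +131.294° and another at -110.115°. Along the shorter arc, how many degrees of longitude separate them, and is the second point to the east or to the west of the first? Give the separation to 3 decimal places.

Raw difference: -110.115 − 131.294 = -241.409°.
Normalise into (−180°, 180°]: -241.409° + 360° = 118.591°.
Positive ⇒ the second point lies to the east; separation 118.591°.

118.591° east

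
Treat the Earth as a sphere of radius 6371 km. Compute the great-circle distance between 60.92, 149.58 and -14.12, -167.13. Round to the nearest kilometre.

9178 km

Δλ = -167.13 − 149.58 = -316.71°; wrapped into (−180°, 180°]: 43.29°.
Δφ = -14.12 − 60.92 = -75.04°.
a = sin²(Δφ/2) + cos φ₁ · cos φ₂ · sin²(Δλ/2) = 0.435056.
c = 2·atan2(√a, √(1−a)) = 1.44054 rad → d = 6371·c ≈ 9177.68 km.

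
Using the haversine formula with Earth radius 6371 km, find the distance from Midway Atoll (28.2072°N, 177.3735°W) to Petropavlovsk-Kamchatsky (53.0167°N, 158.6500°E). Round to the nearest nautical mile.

1829 nmi

Δλ = 158.6500 − -177.3735 = 336.0235°; wrapped into (−180°, 180°]: -23.9765°.
Δφ = 53.0167 − 28.2072 = 24.8095°.
a = sin²(Δφ/2) + cos φ₁ · cos φ₂ · sin²(Δλ/2) = 0.069018.
c = 2·atan2(√a, √(1−a)) = 0.53167 rad → d = 6371·c ≈ 3387.25 km ≈ 1828.97 nmi.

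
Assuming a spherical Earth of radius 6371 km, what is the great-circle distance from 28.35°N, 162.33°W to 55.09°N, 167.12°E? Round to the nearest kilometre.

3847 km

Δλ = 167.12 − -162.33 = 329.45°; wrapped into (−180°, 180°]: -30.55°.
Δφ = 55.09 − 28.35 = 26.74°.
a = sin²(Δφ/2) + cos φ₁ · cos φ₂ · sin²(Δλ/2) = 0.088428.
c = 2·atan2(√a, √(1−a)) = 0.60387 rad → d = 6371·c ≈ 3847.26 km.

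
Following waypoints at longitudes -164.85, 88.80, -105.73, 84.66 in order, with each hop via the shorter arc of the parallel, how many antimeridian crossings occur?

3

Leg 1: -164.85° → +88.80°, shortest Δλ = -106.35° (west) — crosses 180°.
Leg 2: +88.80° → -105.73°, shortest Δλ = 165.47° (east) — crosses 180°.
Leg 3: -105.73° → +84.66°, shortest Δλ = -169.61° (west) — crosses 180°.
Total crossings: 3.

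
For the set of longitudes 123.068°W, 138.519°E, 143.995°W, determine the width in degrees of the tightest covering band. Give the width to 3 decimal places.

98.413°

Sort the longitudes: -143.995°, -123.068°, +138.519°.
Eastward gaps between consecutive values (wrapping around): 20.927°, 261.587°, 77.486°.
Largest gap = 261.587° ⇒ minimal covering band is its complement: 360° − 261.587° = 98.413°.
Band runs from +138.519° eastward to -123.068°, crossing the antimeridian.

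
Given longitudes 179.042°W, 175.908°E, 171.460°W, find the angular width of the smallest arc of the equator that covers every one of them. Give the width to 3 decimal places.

12.632°

Sort the longitudes: -179.042°, -171.460°, +175.908°.
Eastward gaps between consecutive values (wrapping around): 7.582°, 347.368°, 5.050°.
Largest gap = 347.368° ⇒ minimal covering band is its complement: 360° − 347.368° = 12.632°.
Band runs from +175.908° eastward to -171.460°, crossing the antimeridian.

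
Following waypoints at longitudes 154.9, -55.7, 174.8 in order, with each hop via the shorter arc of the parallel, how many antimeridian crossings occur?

Leg 1: +154.9° → -55.7°, shortest Δλ = 149.4° (east) — crosses 180°.
Leg 2: -55.7° → +174.8°, shortest Δλ = -129.5° (west) — crosses 180°.
Total crossings: 2.

2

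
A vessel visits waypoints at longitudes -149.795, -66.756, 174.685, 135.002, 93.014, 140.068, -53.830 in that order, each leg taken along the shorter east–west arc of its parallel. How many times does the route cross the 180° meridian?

2

Leg 1: -149.795° → -66.756°, shortest Δλ = 83.039° (east) — does not cross 180°.
Leg 2: -66.756° → +174.685°, shortest Δλ = -118.559° (west) — crosses 180°.
Leg 3: +174.685° → +135.002°, shortest Δλ = -39.683° (west) — does not cross 180°.
Leg 4: +135.002° → +93.014°, shortest Δλ = -41.988° (west) — does not cross 180°.
Leg 5: +93.014° → +140.068°, shortest Δλ = 47.054° (east) — does not cross 180°.
Leg 6: +140.068° → -53.830°, shortest Δλ = 166.102° (east) — crosses 180°.
Total crossings: 2.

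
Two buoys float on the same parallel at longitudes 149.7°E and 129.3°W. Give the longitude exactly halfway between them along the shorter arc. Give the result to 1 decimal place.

Signed shortest Δλ from +149.7° to -129.3° is +81.0°.
Midpoint longitude = +149.7° + (+81.0°)/2 = +149.7° + 40.5° = +190.2°.
Normalise into (−180°, 180°]: -169.8°.
(The naïve average (+149.7 + -129.3)/2 = 10.2° is on the wrong side of the globe.)

169.8°W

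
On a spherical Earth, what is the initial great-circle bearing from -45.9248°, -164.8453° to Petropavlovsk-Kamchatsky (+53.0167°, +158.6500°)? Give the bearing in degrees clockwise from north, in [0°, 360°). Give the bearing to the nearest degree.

338°

Δλ = 158.6500 − -164.8453 = 323.4953°; wrapped into (−180°, 180°]: -36.5047°.
θ = atan2( sin Δλ · cos φ₂ , cos φ₁ · sin φ₂ − sin φ₁ · cos φ₂ · cos Δλ )
  = atan2(-0.35787, 0.90305) = -21.618° → normalised to [0°, 360°): 338.382°.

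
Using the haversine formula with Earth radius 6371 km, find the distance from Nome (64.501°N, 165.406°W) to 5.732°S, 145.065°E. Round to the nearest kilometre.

Δλ = 145.065 − -165.406 = 310.471°; wrapped into (−180°, 180°]: -49.529°.
Δφ = -5.732 − 64.501 = -70.233°.
a = sin²(Δφ/2) + cos φ₁ · cos φ₂ · sin²(Δλ/2) = 0.406063.
c = 2·atan2(√a, √(1−a)) = 1.38180 rad → d = 6371·c ≈ 8803.44 km.

8803 km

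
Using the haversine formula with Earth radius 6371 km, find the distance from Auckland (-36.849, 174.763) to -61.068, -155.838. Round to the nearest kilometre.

Δλ = -155.838 − 174.763 = -330.601°; wrapped into (−180°, 180°]: 29.399°.
Δφ = -61.068 − -36.849 = -24.219°.
a = sin²(Δφ/2) + cos φ₁ · cos φ₂ · sin²(Δλ/2) = 0.068934.
c = 2·atan2(√a, √(1−a)) = 0.53134 rad → d = 6371·c ≈ 3385.14 km.

3385 km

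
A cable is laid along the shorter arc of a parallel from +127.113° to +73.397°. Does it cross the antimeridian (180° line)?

Signed shortest Δλ = ((73.397 − 127.113 + 180) mod 360) − 180 = -53.716°.
Going west by 53.716° from +127.113° reaches +73.397° without touching 180°.

No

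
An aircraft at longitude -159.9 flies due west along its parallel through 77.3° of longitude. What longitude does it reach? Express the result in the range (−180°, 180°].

Start at -159.9°; shift −77.3° → -237.2°.
-237.2° lies outside (−180°, 180°]; add 360° → +122.8°.

+122.8°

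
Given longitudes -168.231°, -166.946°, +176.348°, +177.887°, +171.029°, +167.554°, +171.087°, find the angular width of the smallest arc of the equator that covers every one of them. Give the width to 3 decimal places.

Sort the longitudes: -168.231°, -166.946°, +167.554°, +171.029°, +171.087°, +176.348°, +177.887°.
Eastward gaps between consecutive values (wrapping around): 1.285°, 334.500°, 3.475°, 0.058°, 5.261°, 1.539°, 13.882°.
Largest gap = 334.500° ⇒ minimal covering band is its complement: 360° − 334.500° = 25.500°.
Band runs from +167.554° eastward to -166.946°, crossing the antimeridian.

25.500°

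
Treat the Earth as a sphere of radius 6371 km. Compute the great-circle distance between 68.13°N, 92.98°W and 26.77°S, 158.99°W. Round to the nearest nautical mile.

6390 nmi

Δλ = -158.99 − -92.98 = -66.01°.
Δφ = -26.77 − 68.13 = -94.90°.
a = sin²(Δφ/2) + cos φ₁ · cos φ₂ · sin²(Δλ/2) = 0.641388.
c = 2·atan2(√a, √(1−a)) = 1.85748 rad → d = 6371·c ≈ 11834.03 km ≈ 6389.86 nmi.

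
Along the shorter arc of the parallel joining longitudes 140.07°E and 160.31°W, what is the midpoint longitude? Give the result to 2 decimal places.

169.88°E

Signed shortest Δλ from +140.07° to -160.31° is +59.62°.
Midpoint longitude = +140.07° + (+59.62°)/2 = +140.07° + 29.81° = +169.88°.
(The naïve average (+140.07 + -160.31)/2 = -10.12° is on the wrong side of the globe.)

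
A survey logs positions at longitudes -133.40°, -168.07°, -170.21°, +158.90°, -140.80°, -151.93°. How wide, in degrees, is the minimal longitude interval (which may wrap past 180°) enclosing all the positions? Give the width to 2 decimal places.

Sort the longitudes: -170.21°, -168.07°, -151.93°, -140.80°, -133.40°, +158.90°.
Eastward gaps between consecutive values (wrapping around): 2.14°, 16.14°, 11.13°, 7.40°, 292.30°, 30.89°.
Largest gap = 292.30° ⇒ minimal covering band is its complement: 360° − 292.30° = 67.70°.
Band runs from +158.90° eastward to -133.40°, crossing the antimeridian.

67.70°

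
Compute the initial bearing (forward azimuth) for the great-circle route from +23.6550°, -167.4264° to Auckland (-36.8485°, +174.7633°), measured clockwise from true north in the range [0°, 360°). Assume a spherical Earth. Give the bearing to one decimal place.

196.0°

Δλ = 174.7633 − -167.4264 = 342.1897°; wrapped into (−180°, 180°]: -17.8103°.
θ = atan2( sin Δλ · cos φ₂ , cos φ₁ · sin φ₂ − sin φ₁ · cos φ₂ · cos Δλ )
  = atan2(-0.24476, -0.85500) = -164.025° → normalised to [0°, 360°): 195.975°.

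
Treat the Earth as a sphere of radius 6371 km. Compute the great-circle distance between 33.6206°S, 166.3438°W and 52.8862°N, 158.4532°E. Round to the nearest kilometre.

10205 km

Δλ = 158.4532 − -166.3438 = 324.7970°; wrapped into (−180°, 180°]: -35.2030°.
Δφ = 52.8862 − -33.6206 = 86.5068°.
a = sin²(Δφ/2) + cos φ₁ · cos φ₂ · sin²(Δλ/2) = 0.515482.
c = 2·atan2(√a, √(1−a)) = 1.60176 rad → d = 6371·c ≈ 10204.84 km.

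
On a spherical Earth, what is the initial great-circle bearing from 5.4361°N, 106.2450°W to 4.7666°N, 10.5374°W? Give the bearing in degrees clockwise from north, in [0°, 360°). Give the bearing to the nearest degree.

Δλ = -10.5374 − -106.2450 = 95.7076°.
θ = atan2( sin Δλ · cos φ₂ , cos φ₁ · sin φ₂ − sin φ₁ · cos φ₂ · cos Δλ )
  = atan2(0.99160, 0.09211) = 84.693° → normalised to [0°, 360°): 84.693°.

85°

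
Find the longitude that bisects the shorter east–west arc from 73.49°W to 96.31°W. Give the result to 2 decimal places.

Signed shortest Δλ from -73.49° to -96.31° is -22.82°.
Midpoint longitude = -73.49° + (-22.82°)/2 = -73.49° − 11.41° = -84.90°.

84.90°W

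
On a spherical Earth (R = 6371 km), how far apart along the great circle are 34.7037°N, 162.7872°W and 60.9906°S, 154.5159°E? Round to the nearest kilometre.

11322 km

Δλ = 154.5159 − -162.7872 = 317.3031°; wrapped into (−180°, 180°]: -42.6969°.
Δφ = -60.9906 − 34.7037 = -95.6943°.
a = sin²(Δφ/2) + cos φ₁ · cos φ₂ · sin²(Δλ/2) = 0.602446.
c = 2·atan2(√a, √(1−a)) = 1.77715 rad → d = 6371·c ≈ 11322.22 km.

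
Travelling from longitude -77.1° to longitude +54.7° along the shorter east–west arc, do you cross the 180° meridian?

No

Signed shortest Δλ = ((54.7 − -77.1 + 180) mod 360) − 180 = 131.8°.
Going east by 131.8° from -77.1° reaches +54.7° without touching 180°.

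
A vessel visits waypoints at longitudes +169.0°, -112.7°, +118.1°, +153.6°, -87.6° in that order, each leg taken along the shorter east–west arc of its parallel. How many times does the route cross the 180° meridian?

Leg 1: +169.0° → -112.7°, shortest Δλ = 78.3° (east) — crosses 180°.
Leg 2: -112.7° → +118.1°, shortest Δλ = -129.2° (west) — crosses 180°.
Leg 3: +118.1° → +153.6°, shortest Δλ = 35.5° (east) — does not cross 180°.
Leg 4: +153.6° → -87.6°, shortest Δλ = 118.8° (east) — crosses 180°.
Total crossings: 3.

3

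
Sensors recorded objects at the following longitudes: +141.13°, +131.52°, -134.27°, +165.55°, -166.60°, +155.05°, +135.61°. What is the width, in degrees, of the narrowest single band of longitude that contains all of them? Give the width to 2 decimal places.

Sort the longitudes: -166.60°, -134.27°, +131.52°, +135.61°, +141.13°, +155.05°, +165.55°.
Eastward gaps between consecutive values (wrapping around): 32.33°, 265.79°, 4.09°, 5.52°, 13.92°, 10.50°, 27.85°.
Largest gap = 265.79° ⇒ minimal covering band is its complement: 360° − 265.79° = 94.21°.
Band runs from +131.52° eastward to -134.27°, crossing the antimeridian.

94.21°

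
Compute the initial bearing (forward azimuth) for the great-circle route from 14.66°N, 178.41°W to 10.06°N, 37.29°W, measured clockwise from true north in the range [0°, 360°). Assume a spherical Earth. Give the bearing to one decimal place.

Δλ = -37.29 − -178.41 = 141.12°.
θ = atan2( sin Δλ · cos φ₂ , cos φ₁ · sin φ₂ − sin φ₁ · cos φ₂ · cos Δλ )
  = atan2(0.61804, 0.36298) = 59.574° → normalised to [0°, 360°): 59.574°.

59.6°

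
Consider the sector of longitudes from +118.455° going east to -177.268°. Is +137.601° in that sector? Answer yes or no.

Band width going east from +118.455° to -177.268°: ((-177.268 − 118.455) mod 360) = 64.277°.
Offset of +137.601° east of the west edge: ((137.601 − 118.455) mod 360) = 19.146°.
19.146° ≤ 64.277° ⇒ inside.

Yes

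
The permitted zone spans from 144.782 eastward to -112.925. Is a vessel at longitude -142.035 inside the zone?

Band width going east from +144.782° to -112.925°: ((-112.925 − 144.782) mod 360) = 102.293°.
Offset of -142.035° east of the west edge: ((-142.035 − 144.782) mod 360) = 73.183°.
73.183° ≤ 102.293° ⇒ inside.

Yes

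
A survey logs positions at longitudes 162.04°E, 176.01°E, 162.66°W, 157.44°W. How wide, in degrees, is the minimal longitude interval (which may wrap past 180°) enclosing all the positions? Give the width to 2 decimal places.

Sort the longitudes: -162.66°, -157.44°, +162.04°, +176.01°.
Eastward gaps between consecutive values (wrapping around): 5.22°, 319.48°, 13.97°, 21.33°.
Largest gap = 319.48° ⇒ minimal covering band is its complement: 360° − 319.48° = 40.52°.
Band runs from +162.04° eastward to -157.44°, crossing the antimeridian.

40.52°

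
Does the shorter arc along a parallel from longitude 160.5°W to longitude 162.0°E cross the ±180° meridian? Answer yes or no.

Yes

Naïve |162.0 − -160.5| = 322.5° > 180°, so the shorter arc goes the other way round — across 180°.
Signed shortest Δλ = ((162.0 − -160.5 + 180) mod 360) − 180 = -37.5°.
Going west by 37.5° from -160.5° passes through 180° before reaching +162.0°.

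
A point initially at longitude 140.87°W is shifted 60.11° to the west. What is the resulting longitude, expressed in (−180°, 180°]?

159.02°E

Start at -140.87°; shift −60.11° → -200.98°.
-200.98° lies outside (−180°, 180°]; add 360° → +159.02°.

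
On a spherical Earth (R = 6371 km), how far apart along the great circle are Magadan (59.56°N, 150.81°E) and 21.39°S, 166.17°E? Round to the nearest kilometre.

Δλ = 166.17 − 150.81 = 15.36°.
Δφ = -21.39 − 59.56 = -80.95°.
a = sin²(Δφ/2) + cos φ₁ · cos φ₂ · sin²(Δλ/2) = 0.429777.
c = 2·atan2(√a, √(1−a)) = 1.42988 rad → d = 6371·c ≈ 9109.79 km.

9110 km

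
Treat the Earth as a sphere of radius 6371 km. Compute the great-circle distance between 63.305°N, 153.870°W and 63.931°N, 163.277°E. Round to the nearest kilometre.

2079 km

Δλ = 163.277 − -153.870 = 317.147°; wrapped into (−180°, 180°]: -42.853°.
Δφ = 63.931 − 63.305 = 0.626°.
a = sin²(Δφ/2) + cos φ₁ · cos φ₂ · sin²(Δλ/2) = 0.026375.
c = 2·atan2(√a, √(1−a)) = 0.32626 rad → d = 6371·c ≈ 2078.58 km.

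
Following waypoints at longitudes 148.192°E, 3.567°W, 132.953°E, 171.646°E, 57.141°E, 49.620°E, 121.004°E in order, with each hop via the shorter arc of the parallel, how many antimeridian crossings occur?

0

Leg 1: +148.192° → -3.567°, shortest Δλ = -151.759° (west) — does not cross 180°.
Leg 2: -3.567° → +132.953°, shortest Δλ = 136.52° (east) — does not cross 180°.
Leg 3: +132.953° → +171.646°, shortest Δλ = 38.693° (east) — does not cross 180°.
Leg 4: +171.646° → +57.141°, shortest Δλ = -114.505° (west) — does not cross 180°.
Leg 5: +57.141° → +49.620°, shortest Δλ = -7.521° (west) — does not cross 180°.
Leg 6: +49.620° → +121.004°, shortest Δλ = 71.384° (east) — does not cross 180°.
Total crossings: 0.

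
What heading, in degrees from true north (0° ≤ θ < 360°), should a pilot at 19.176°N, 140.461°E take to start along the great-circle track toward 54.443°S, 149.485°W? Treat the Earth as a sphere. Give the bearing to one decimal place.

Δλ = -149.485 − 140.461 = -289.946°; wrapped into (−180°, 180°]: 70.054°.
θ = atan2( sin Δλ · cos φ₂ , cos φ₁ · sin φ₂ − sin φ₁ · cos φ₂ · cos Δλ )
  = atan2(0.54663, -0.83356) = 146.744° → normalised to [0°, 360°): 146.744°.

146.7°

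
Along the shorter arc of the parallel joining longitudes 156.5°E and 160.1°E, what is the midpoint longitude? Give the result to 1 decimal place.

Signed shortest Δλ from +156.5° to +160.1° is +3.6°.
Midpoint longitude = +156.5° + (+3.6°)/2 = +156.5° + 1.8° = +158.3°.

158.3°E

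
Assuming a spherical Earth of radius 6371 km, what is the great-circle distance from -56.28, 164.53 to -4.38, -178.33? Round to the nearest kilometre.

Δλ = -178.33 − 164.53 = -342.86°; wrapped into (−180°, 180°]: 17.14°.
Δφ = -4.38 − -56.28 = 51.90°.
a = sin²(Δφ/2) + cos φ₁ · cos φ₂ · sin²(Δλ/2) = 0.203774.
c = 2·atan2(√a, √(1−a)) = 0.93670 rad → d = 6371·c ≈ 5967.69 km.

5968 km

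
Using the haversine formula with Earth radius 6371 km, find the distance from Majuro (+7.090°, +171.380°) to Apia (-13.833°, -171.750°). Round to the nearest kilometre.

Δλ = -171.750 − 171.380 = -343.130°; wrapped into (−180°, 180°]: 16.870°.
Δφ = -13.833 − 7.090 = -20.923°.
a = sin²(Δφ/2) + cos φ₁ · cos φ₂ · sin²(Δλ/2) = 0.053703.
c = 2·atan2(√a, √(1−a)) = 0.46773 rad → d = 6371·c ≈ 2979.90 km.

2980 km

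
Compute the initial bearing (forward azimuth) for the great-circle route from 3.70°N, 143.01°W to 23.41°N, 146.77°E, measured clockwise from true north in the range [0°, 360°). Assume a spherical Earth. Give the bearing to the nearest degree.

Δλ = 146.77 − -143.01 = 289.78°; wrapped into (−180°, 180°]: -70.22°.
θ = atan2( sin Δλ · cos φ₂ , cos φ₁ · sin φ₂ − sin φ₁ · cos φ₂ · cos Δλ )
  = atan2(-0.86354, 0.37644) = -66.446° → normalised to [0°, 360°): 293.554°.

294°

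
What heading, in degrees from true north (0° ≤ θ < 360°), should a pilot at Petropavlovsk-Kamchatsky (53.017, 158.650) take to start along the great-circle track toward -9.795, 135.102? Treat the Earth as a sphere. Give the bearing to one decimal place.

205.5°

Δλ = 135.102 − 158.650 = -23.548°.
θ = atan2( sin Δλ · cos φ₂ , cos φ₁ · sin φ₂ − sin φ₁ · cos φ₂ · cos Δλ )
  = atan2(-0.39369, -0.82396) = -154.461° → normalised to [0°, 360°): 205.539°.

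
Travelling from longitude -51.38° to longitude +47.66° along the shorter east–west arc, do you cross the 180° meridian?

Signed shortest Δλ = ((47.66 − -51.38 + 180) mod 360) − 180 = 99.04°.
Going east by 99.04° from -51.38° reaches +47.66° without touching 180°.

No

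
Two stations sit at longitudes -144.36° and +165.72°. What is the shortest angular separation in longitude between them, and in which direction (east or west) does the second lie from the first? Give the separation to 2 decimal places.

Raw difference: 165.72 − -144.36 = 310.08°.
Normalise into (−180°, 180°]: 310.08° − 360° = -49.92°.
Negative ⇒ the second point lies to the west; separation 49.92°.

49.92° west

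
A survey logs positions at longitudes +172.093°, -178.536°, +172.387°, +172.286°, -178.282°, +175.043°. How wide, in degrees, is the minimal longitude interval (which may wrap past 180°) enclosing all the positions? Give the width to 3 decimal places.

9.625°

Sort the longitudes: -178.536°, -178.282°, +172.093°, +172.286°, +172.387°, +175.043°.
Eastward gaps between consecutive values (wrapping around): 0.254°, 350.375°, 0.193°, 0.101°, 2.656°, 6.421°.
Largest gap = 350.375° ⇒ minimal covering band is its complement: 360° − 350.375° = 9.625°.
Band runs from +172.093° eastward to -178.282°, crossing the antimeridian.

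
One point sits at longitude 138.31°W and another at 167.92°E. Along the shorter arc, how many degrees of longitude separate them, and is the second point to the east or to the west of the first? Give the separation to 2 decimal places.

53.77° west

Raw difference: 167.92 − -138.31 = 306.23°.
Normalise into (−180°, 180°]: 306.23° − 360° = -53.77°.
Negative ⇒ the second point lies to the west; separation 53.77°.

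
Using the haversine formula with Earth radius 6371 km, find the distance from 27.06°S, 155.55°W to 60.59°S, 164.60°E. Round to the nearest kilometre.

Δλ = 164.60 − -155.55 = 320.15°; wrapped into (−180°, 180°]: -39.85°.
Δφ = -60.59 − -27.06 = -33.53°.
a = sin²(Δφ/2) + cos φ₁ · cos φ₂ · sin²(Δλ/2) = 0.133989.
c = 2·atan2(√a, √(1−a)) = 0.74951 rad → d = 6371·c ≈ 4775.13 km.

4775 km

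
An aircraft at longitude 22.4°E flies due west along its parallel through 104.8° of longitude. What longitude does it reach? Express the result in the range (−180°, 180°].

82.4°W

Start at +22.4°; shift −104.8° → -82.4°.
-82.4° already lies in (−180°, 180°].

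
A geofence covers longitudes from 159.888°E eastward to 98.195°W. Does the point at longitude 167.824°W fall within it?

Band width going east from +159.888° to -98.195°: ((-98.195 − 159.888) mod 360) = 101.917°.
Offset of -167.824° east of the west edge: ((-167.824 − 159.888) mod 360) = 32.288°.
32.288° ≤ 101.917° ⇒ inside.

Yes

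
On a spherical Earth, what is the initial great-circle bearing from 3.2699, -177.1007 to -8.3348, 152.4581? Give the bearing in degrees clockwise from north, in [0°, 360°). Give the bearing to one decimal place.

248.9°

Δλ = 152.4581 − -177.1007 = 329.5588°; wrapped into (−180°, 180°]: -30.4412°.
θ = atan2( sin Δλ · cos φ₂ , cos φ₁ · sin φ₂ − sin φ₁ · cos φ₂ · cos Δλ )
  = atan2(-0.50130, -0.19338) = -111.094° → normalised to [0°, 360°): 248.906°.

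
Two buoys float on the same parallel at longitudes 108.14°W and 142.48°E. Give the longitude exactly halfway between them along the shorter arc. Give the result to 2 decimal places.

Signed shortest Δλ from -108.14° to +142.48° is -109.38°.
Midpoint longitude = -108.14° + (-109.38°)/2 = -108.14° − 54.69° = -162.83°.
(The naïve average (-108.14 + +142.48)/2 = 17.17° is on the wrong side of the globe.)

162.83°W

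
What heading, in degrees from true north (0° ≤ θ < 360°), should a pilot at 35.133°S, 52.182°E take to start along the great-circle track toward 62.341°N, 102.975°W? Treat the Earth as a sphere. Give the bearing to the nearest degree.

338°

Δλ = -102.975 − 52.182 = -155.157°.
θ = atan2( sin Δλ · cos φ₂ , cos φ₁ · sin φ₂ − sin φ₁ · cos φ₂ · cos Δλ )
  = atan2(-0.19503, 0.48194) = -22.032° → normalised to [0°, 360°): 337.968°.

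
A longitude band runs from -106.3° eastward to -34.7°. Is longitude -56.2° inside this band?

Band width going east from -106.3° to -34.7°: ((-34.7 − -106.3) mod 360) = 71.6°.
Offset of -56.2° east of the west edge: ((-56.2 − -106.3) mod 360) = 50.1°.
50.1° ≤ 71.6° ⇒ inside.

Yes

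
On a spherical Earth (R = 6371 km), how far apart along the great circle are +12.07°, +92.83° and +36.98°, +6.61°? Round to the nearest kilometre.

Δλ = 6.61 − 92.83 = -86.22°.
Δφ = 36.98 − 12.07 = 24.91°.
a = sin²(Δφ/2) + cos φ₁ · cos φ₂ · sin²(Δλ/2) = 0.411357.
c = 2·atan2(√a, √(1−a)) = 1.39257 rad → d = 6371·c ≈ 8872.06 km.

8872 km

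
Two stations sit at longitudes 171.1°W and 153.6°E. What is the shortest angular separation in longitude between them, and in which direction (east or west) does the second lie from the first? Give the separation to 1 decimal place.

35.3° west

Raw difference: 153.6 − -171.1 = 324.7°.
Normalise into (−180°, 180°]: 324.7° − 360° = -35.3°.
Negative ⇒ the second point lies to the west; separation 35.3°.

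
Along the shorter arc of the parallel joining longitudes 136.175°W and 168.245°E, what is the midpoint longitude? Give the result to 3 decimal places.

163.965°W

Signed shortest Δλ from -136.175° to +168.245° is -55.580°.
Midpoint longitude = -136.175° + (-55.580°)/2 = -136.175° − 27.790° = -163.965°.
(The naïve average (-136.175 + +168.245)/2 = 16.035° is on the wrong side of the globe.)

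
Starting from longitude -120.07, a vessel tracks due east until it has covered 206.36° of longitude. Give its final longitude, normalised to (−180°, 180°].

+86.29°

Start at -120.07°; shift +206.36° → +86.29°.
+86.29° already lies in (−180°, 180°].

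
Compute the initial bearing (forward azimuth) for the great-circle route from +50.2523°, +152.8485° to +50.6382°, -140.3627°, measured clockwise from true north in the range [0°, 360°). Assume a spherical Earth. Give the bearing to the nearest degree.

63°

Δλ = -140.3627 − 152.8485 = -293.2112°; wrapped into (−180°, 180°]: 66.7888°.
θ = atan2( sin Δλ · cos φ₂ , cos φ₁ · sin φ₂ − sin φ₁ · cos φ₂ · cos Δλ )
  = atan2(0.58288, 0.30218) = 62.597° → normalised to [0°, 360°): 62.597°.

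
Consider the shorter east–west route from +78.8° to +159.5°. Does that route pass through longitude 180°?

Signed shortest Δλ = ((159.5 − 78.8 + 180) mod 360) − 180 = 80.7°.
Going east by 80.7° from +78.8° reaches +159.5° without touching 180°.

No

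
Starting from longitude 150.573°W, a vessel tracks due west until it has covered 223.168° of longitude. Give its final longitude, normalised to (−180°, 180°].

13.741°W

Start at -150.573°; shift −223.168° → -373.741°.
-373.741° lies outside (−180°, 180°]; add 360° → -13.741°.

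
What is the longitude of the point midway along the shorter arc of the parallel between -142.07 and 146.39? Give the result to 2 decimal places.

-177.84°

Signed shortest Δλ from -142.07° to +146.39° is -71.54°.
Midpoint longitude = -142.07° + (-71.54°)/2 = -142.07° − 35.77° = -177.84°.
(The naïve average (-142.07 + +146.39)/2 = 2.16° is on the wrong side of the globe.)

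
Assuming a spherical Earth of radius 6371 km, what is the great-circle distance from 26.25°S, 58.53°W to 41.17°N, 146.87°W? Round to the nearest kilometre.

11760 km

Δλ = -146.87 − -58.53 = -88.34°.
Δφ = 41.17 − -26.25 = 67.42°.
a = sin²(Δφ/2) + cos φ₁ · cos φ₂ · sin²(Δλ/2) = 0.635800.
c = 2·atan2(√a, √(1−a)) = 1.84585 rad → d = 6371·c ≈ 11759.91 km.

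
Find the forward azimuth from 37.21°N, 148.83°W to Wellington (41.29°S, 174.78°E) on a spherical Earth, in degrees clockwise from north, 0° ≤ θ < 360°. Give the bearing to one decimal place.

Δλ = 174.78 − -148.83 = 323.61°; wrapped into (−180°, 180°]: -36.39°.
θ = atan2( sin Δλ · cos φ₂ , cos φ₁ · sin φ₂ − sin φ₁ · cos φ₂ · cos Δλ )
  = atan2(-0.44578, -0.89132) = -153.429° → normalised to [0°, 360°): 206.571°.

206.6°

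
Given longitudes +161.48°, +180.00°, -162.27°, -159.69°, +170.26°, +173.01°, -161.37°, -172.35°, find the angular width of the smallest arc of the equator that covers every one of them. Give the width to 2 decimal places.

Sort the longitudes: -172.35°, -162.27°, -161.37°, -159.69°, +161.48°, +170.26°, +173.01°, +180.00°.
Eastward gaps between consecutive values (wrapping around): 10.08°, 0.90°, 1.68°, 321.17°, 8.78°, 2.75°, 6.99°, 7.65°.
Largest gap = 321.17° ⇒ minimal covering band is its complement: 360° − 321.17° = 38.83°.
Band runs from +161.48° eastward to -159.69°, crossing the antimeridian.

38.83°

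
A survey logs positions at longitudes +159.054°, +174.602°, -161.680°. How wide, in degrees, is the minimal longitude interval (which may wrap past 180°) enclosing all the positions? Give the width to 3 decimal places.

39.266°

Sort the longitudes: -161.680°, +159.054°, +174.602°.
Eastward gaps between consecutive values (wrapping around): 320.734°, 15.548°, 23.718°.
Largest gap = 320.734° ⇒ minimal covering band is its complement: 360° − 320.734° = 39.266°.
Band runs from +159.054° eastward to -161.680°, crossing the antimeridian.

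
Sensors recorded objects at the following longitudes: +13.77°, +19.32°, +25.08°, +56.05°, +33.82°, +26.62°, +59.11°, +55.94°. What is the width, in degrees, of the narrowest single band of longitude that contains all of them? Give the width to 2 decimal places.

45.34°

Sort the longitudes: +13.77°, +19.32°, +25.08°, +26.62°, +33.82°, +55.94°, +56.05°, +59.11°.
Eastward gaps between consecutive values (wrapping around): 5.55°, 5.76°, 1.54°, 7.20°, 22.12°, 0.11°, 3.06°, 314.66°.
Largest gap = 314.66° ⇒ minimal covering band is its complement: 360° − 314.66° = 45.34°.
Band runs from +13.77° eastward to +59.11°.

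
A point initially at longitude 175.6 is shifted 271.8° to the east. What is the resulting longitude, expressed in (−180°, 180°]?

+87.4°

Start at +175.6°; shift +271.8° → +447.4°.
+447.4° lies outside (−180°, 180°]; subtract 360° → +87.4°.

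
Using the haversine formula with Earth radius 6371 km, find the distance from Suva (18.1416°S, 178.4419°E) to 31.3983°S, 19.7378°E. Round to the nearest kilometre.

14056 km

Δλ = 19.7378 − 178.4419 = -158.7041°.
Δφ = -31.3983 − -18.1416 = -13.2567°.
a = sin²(Δφ/2) + cos φ₁ · cos φ₂ · sin²(Δλ/2) = 0.796766.
c = 2·atan2(√a, √(1−a)) = 2.20624 rad → d = 6371·c ≈ 14055.93 km.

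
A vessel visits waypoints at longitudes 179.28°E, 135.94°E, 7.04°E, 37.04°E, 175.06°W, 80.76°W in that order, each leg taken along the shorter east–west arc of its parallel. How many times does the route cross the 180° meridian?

Leg 1: +179.28° → +135.94°, shortest Δλ = -43.34° (west) — does not cross 180°.
Leg 2: +135.94° → +7.04°, shortest Δλ = -128.9° (west) — does not cross 180°.
Leg 3: +7.04° → +37.04°, shortest Δλ = 30.0° (east) — does not cross 180°.
Leg 4: +37.04° → -175.06°, shortest Δλ = 147.9° (east) — crosses 180°.
Leg 5: -175.06° → -80.76°, shortest Δλ = 94.3° (east) — does not cross 180°.
Total crossings: 1.

1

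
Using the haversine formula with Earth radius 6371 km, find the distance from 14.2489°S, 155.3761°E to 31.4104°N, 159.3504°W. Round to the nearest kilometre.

Δλ = -159.3504 − 155.3761 = -314.7265°; wrapped into (−180°, 180°]: 45.2735°.
Δφ = 31.4104 − -14.2489 = 45.6593°.
a = sin²(Δφ/2) + cos φ₁ · cos φ₂ · sin²(Δλ/2) = 0.273078.
c = 2·atan2(√a, √(1−a)) = 1.09972 rad → d = 6371·c ≈ 7006.33 km.

7006 km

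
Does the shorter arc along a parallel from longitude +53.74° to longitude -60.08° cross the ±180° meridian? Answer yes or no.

No

Signed shortest Δλ = ((-60.08 − 53.74 + 180) mod 360) − 180 = -113.82°.
Going west by 113.82° from +53.74° reaches -60.08° without touching 180°.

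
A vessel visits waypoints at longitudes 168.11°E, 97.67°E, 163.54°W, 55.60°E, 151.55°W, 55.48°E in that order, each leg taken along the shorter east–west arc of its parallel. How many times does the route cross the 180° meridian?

4

Leg 1: +168.11° → +97.67°, shortest Δλ = -70.44° (west) — does not cross 180°.
Leg 2: +97.67° → -163.54°, shortest Δλ = 98.79° (east) — crosses 180°.
Leg 3: -163.54° → +55.60°, shortest Δλ = -140.86° (west) — crosses 180°.
Leg 4: +55.60° → -151.55°, shortest Δλ = 152.85° (east) — crosses 180°.
Leg 5: -151.55° → +55.48°, shortest Δλ = -152.97° (west) — crosses 180°.
Total crossings: 4.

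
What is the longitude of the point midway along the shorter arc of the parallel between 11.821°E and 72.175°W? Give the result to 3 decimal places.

30.177°W

Signed shortest Δλ from +11.821° to -72.175° is -83.996°.
Midpoint longitude = +11.821° + (-83.996°)/2 = +11.821° − 41.998° = -30.177°.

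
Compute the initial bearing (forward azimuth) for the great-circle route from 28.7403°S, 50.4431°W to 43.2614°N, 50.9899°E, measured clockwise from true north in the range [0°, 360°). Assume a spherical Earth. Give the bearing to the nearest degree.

53°

Δλ = 50.9899 − -50.4431 = 101.4330°.
θ = atan2( sin Δλ · cos φ₂ , cos φ₁ · sin φ₂ − sin φ₁ · cos φ₂ · cos Δλ )
  = atan2(0.71378, 0.53149) = 53.328° → normalised to [0°, 360°): 53.328°.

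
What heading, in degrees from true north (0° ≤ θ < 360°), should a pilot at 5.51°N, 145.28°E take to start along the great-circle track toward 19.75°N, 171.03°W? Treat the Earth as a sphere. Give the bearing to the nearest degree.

67°

Δλ = -171.03 − 145.28 = -316.31°; wrapped into (−180°, 180°]: 43.69°.
θ = atan2( sin Δλ · cos φ₂ , cos φ₁ · sin φ₂ − sin φ₁ · cos φ₂ · cos Δλ )
  = atan2(0.65012, 0.27101) = 67.371° → normalised to [0°, 360°): 67.371°.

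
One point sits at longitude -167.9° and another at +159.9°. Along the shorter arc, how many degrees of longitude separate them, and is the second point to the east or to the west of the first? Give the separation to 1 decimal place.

32.2° west

Raw difference: 159.9 − -167.9 = 327.8°.
Normalise into (−180°, 180°]: 327.8° − 360° = -32.2°.
Negative ⇒ the second point lies to the west; separation 32.2°.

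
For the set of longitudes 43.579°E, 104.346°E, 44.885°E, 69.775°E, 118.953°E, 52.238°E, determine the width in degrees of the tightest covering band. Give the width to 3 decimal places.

75.374°

Sort the longitudes: +43.579°, +44.885°, +52.238°, +69.775°, +104.346°, +118.953°.
Eastward gaps between consecutive values (wrapping around): 1.306°, 7.353°, 17.537°, 34.571°, 14.607°, 284.626°.
Largest gap = 284.626° ⇒ minimal covering band is its complement: 360° − 284.626° = 75.374°.
Band runs from +43.579° eastward to +118.953°.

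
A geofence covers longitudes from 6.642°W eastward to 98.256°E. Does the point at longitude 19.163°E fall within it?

Yes

Band width going east from -6.642° to +98.256°: ((98.256 − -6.642) mod 360) = 104.898°.
Offset of +19.163° east of the west edge: ((19.163 − -6.642) mod 360) = 25.805°.
25.805° ≤ 104.898° ⇒ inside.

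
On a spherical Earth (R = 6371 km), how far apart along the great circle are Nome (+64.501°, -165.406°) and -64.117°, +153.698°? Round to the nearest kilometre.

Δλ = 153.698 − -165.406 = 319.104°; wrapped into (−180°, 180°]: -40.896°.
Δφ = -64.117 − 64.501 = -128.618°.
a = sin²(Δφ/2) + cos φ₁ · cos φ₂ · sin²(Δλ/2) = 0.834999.
c = 2·atan2(√a, √(1−a)) = 2.30500 rad → d = 6371·c ≈ 14685.17 km.

14685 km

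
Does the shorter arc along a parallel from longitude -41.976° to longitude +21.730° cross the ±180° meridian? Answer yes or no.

Signed shortest Δλ = ((21.730 − -41.976 + 180) mod 360) − 180 = 63.706°.
Going east by 63.706° from -41.976° reaches +21.730° without touching 180°.

No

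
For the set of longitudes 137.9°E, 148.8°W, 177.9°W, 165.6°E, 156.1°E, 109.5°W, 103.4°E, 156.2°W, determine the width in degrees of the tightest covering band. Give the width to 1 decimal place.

Sort the longitudes: -177.9°, -156.2°, -148.8°, -109.5°, +103.4°, +137.9°, +156.1°, +165.6°.
Eastward gaps between consecutive values (wrapping around): 21.7°, 7.4°, 39.3°, 212.9°, 34.5°, 18.2°, 9.5°, 16.5°.
Largest gap = 212.9° ⇒ minimal covering band is its complement: 360° − 212.9° = 147.1°.
Band runs from +103.4° eastward to -109.5°, crossing the antimeridian.

147.1°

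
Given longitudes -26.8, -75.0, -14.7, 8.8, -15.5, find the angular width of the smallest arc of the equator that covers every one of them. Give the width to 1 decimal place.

83.8°

Sort the longitudes: -75.0°, -26.8°, -15.5°, -14.7°, +8.8°.
Eastward gaps between consecutive values (wrapping around): 48.2°, 11.3°, 0.8°, 23.5°, 276.2°.
Largest gap = 276.2° ⇒ minimal covering band is its complement: 360° − 276.2° = 83.8°.
Band runs from -75.0° eastward to +8.8°.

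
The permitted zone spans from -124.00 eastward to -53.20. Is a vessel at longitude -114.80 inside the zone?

Yes

Band width going east from -124.00° to -53.20°: ((-53.20 − -124.00) mod 360) = 70.80°.
Offset of -114.80° east of the west edge: ((-114.80 − -124.00) mod 360) = 9.20°.
9.20° ≤ 70.80° ⇒ inside.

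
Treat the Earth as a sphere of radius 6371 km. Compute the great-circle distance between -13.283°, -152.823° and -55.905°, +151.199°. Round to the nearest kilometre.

Δλ = 151.199 − -152.823 = 304.022°; wrapped into (−180°, 180°]: -55.978°.
Δφ = -55.905 − -13.283 = -42.622°.
a = sin²(Δφ/2) + cos φ₁ · cos φ₂ · sin²(Δλ/2) = 0.252240.
c = 2·atan2(√a, √(1−a)) = 1.05236 rad → d = 6371·c ≈ 6704.61 km.

6705 km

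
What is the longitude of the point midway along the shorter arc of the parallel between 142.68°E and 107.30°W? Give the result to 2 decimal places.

Signed shortest Δλ from +142.68° to -107.30° is +110.02°.
Midpoint longitude = +142.68° + (+110.02°)/2 = +142.68° + 55.01° = +197.69°.
Normalise into (−180°, 180°]: -162.31°.
(The naïve average (+142.68 + -107.30)/2 = 17.69° is on the wrong side of the globe.)

162.31°W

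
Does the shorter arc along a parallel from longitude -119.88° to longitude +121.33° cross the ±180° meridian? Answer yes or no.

Yes

Naïve |121.33 − -119.88| = 241.21° > 180°, so the shorter arc goes the other way round — across 180°.
Signed shortest Δλ = ((121.33 − -119.88 + 180) mod 360) − 180 = -118.79°.
Going west by 118.79° from -119.88° passes through 180° before reaching +121.33°.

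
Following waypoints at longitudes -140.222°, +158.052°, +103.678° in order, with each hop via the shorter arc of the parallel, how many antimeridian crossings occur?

1

Leg 1: -140.222° → +158.052°, shortest Δλ = -61.726° (west) — crosses 180°.
Leg 2: +158.052° → +103.678°, shortest Δλ = -54.374° (west) — does not cross 180°.
Total crossings: 1.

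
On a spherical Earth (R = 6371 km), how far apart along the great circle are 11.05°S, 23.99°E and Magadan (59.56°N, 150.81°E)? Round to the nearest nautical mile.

Δλ = 150.81 − 23.99 = 126.82°.
Δφ = 59.56 − -11.05 = 70.61°.
a = sin²(Δφ/2) + cos φ₁ · cos φ₂ · sin²(Δλ/2) = 0.731623.
c = 2·atan2(√a, √(1−a)) = 2.05245 rad → d = 6371·c ≈ 13076.16 km ≈ 7060.56 nmi.

7061 nmi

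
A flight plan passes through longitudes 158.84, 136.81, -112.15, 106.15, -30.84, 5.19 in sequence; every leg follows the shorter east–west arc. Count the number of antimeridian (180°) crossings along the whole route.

2

Leg 1: +158.84° → +136.81°, shortest Δλ = -22.03° (west) — does not cross 180°.
Leg 2: +136.81° → -112.15°, shortest Δλ = 111.04° (east) — crosses 180°.
Leg 3: -112.15° → +106.15°, shortest Δλ = -141.7° (west) — crosses 180°.
Leg 4: +106.15° → -30.84°, shortest Δλ = -136.99° (west) — does not cross 180°.
Leg 5: -30.84° → +5.19°, shortest Δλ = 36.03° (east) — does not cross 180°.
Total crossings: 2.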